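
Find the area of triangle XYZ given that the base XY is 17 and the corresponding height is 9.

Area = (1/2) * base * height
Area = (1/2) * 17 * 9
Area = 153/2

153/2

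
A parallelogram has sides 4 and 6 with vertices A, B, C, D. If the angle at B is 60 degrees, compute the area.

Area = a * b * sin(theta)
Area = 4 * 6 * sin(60 degrees)
Area = 24 * sqrt(3)/2
Area = 12*sqrt(3)

12*sqrt(3)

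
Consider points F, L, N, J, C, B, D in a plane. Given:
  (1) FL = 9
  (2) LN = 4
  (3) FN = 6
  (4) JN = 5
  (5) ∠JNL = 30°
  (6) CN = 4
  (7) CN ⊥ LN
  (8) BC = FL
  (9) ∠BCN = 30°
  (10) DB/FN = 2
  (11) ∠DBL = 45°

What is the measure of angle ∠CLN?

Step 1: By the law of cosines on triangle LNC: LC² = 4² + 4² − 2·4·4·cos(90°) = 32, so LC = 4·√2.
Step 2: By the inverse law of cosines on triangle CLN: cos(∠CLN) = ((4·√2)² + 4² − 4²) / (2·4·√2·4) = 32/45.25 = 0.7071, so ∠CLN = 45°.

Therefore, the measure of angle ∠CLN = 45°.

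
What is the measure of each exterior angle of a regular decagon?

Each exterior angle of a regular n-gon is 360 / n.
For n = 10: 360 / 10 = 36 degrees.

36 degrees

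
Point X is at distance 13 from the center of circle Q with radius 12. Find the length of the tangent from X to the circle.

Let T be the point of tangency. Then QT ⊥ XT (radius ⊥ tangent).
In right triangle QTX: QX² = QT² + XT²
13² = 12² + XT²
XT² = 25, XT = 5

5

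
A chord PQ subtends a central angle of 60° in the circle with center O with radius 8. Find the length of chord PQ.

Chord length = 2r sin(θ/2)
= 2 × 8 × sin(60°/2)
= 2 × 8 × sin(30°)
= 8

8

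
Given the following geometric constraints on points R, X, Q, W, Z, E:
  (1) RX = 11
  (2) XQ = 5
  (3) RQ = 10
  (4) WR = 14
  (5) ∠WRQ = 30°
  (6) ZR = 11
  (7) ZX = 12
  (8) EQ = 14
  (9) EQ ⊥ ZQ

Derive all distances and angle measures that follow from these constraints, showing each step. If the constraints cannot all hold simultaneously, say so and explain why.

The constraints are consistent.

Step 1: From QR = 10, RW = 14, and ∠QRW = 30°, by the law of cosines:
  QW² = QR² + RW² - 2·QR·RW·cos(30°) = 100 + 196 - 242.5 = 53.51
  QW ≈ 7.32

Step 2: From RQ = 10, RX = 11, QX = 5, by the inverse law of cosines:
  cos(∠QRX) = (RQ² + RX² - QX²) / (2·RQ·RX)
  ∠QRX = 27.01°

Step 3: From RX = 11, RZ = 11, XZ = 12, by the inverse law of cosines:
  cos(∠XRZ) = (RX² + RZ² - XZ²) / (2·RX·RZ)
  ∠XRZ = 66.11°

Step 4: From XQ = 5, XR = 11, QR = 10, by the inverse law of cosines:
  cos(∠QXR) = (XQ² + XR² - QR²) / (2·XQ·XR)
  ∠QXR = 65.28°

Step 5: From XR = 11, XZ = 12, RZ = 11, by the inverse law of cosines:
  cos(∠RXZ) = (XR² + XZ² - RZ²) / (2·XR·XZ)
  ∠RXZ = 56.94°

Step 6: From QR = 10, QX = 5, RX = 11, by the inverse law of cosines:
  cos(∠RQX) = (QR² + QX² - RX²) / (2·QR·QX)
  ∠RQX = 87.71°

Step 7: From ZR = 11, ZX = 12, RX = 11, by the inverse law of cosines:
  cos(∠RZX) = (ZR² + ZX² - RX²) / (2·ZR·ZX)
  ∠RZX = 56.94°

Step 8: From QR = 10, QW = 7.32, RW = 14, by the inverse law of cosines:
  cos(∠RQW) = (QR² + QW² - RW²) / (2·QR·QW)
  ∠RQW = 106.88°

Step 9: From WQ = 7.32, WR = 14, QR = 10, by the inverse law of cosines:
  cos(∠QWR) = (WQ² + WR² - QR²) / (2·WQ·WR)
  ∠QWR = 43.12°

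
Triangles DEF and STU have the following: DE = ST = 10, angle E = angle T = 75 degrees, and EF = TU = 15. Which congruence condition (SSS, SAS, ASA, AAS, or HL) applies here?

The given information matches SAS: Two pairs of corresponding sides and the included angle are equal (Side-Angle-Side).

SAS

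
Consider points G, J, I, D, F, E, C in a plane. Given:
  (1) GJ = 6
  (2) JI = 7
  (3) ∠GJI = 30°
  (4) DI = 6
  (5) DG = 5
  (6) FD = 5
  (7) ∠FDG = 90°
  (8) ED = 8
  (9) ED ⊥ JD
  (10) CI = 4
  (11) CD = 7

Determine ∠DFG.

Step 1: By the law of cosines on triangle FDG: FG² = 5² + 5² − 2·5·5·cos(90°) = 50, so FG = 5·√2.
Step 2: By the inverse law of cosines on triangle DFG: cos(∠DFG) = (5² + (5·√2)² − 5²) / (2·5·5·√2) = 50/70.71 = 0.7071, so ∠DFG = 45°.

Therefore, the measure of angle ∠DFG = 45°.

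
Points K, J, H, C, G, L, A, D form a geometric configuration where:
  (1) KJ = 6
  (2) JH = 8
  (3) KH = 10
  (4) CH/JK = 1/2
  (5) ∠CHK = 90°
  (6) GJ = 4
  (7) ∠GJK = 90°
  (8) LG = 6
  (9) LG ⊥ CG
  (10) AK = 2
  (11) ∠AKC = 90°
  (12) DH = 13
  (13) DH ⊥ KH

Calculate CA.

From the given relations: CH = 1/2·JK = 1/2·6 = 3.
Step 1: By the law of cosines on triangle CHK: CK² = 3² + 10² − 2·3·10·cos(90°) = 109, so CK = √109.
Step 2: By the law of cosines on triangle CKA: CA² = √109² + 2² − 2·√109·2·cos(90°) = 113, so CA = √113.

Therefore, the length of CA = √113.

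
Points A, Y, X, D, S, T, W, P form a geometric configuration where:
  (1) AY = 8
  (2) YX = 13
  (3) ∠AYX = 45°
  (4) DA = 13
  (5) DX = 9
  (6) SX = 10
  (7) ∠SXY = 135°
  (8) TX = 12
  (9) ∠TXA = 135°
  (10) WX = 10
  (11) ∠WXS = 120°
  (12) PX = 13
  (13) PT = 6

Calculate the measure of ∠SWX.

Step 1: By the law of cosines on triangle WXS: WS² = 10² + 10² − 2·10·10·cos(120°) = 300, so WS = 10·√3.
Step 2: By the inverse law of cosines on triangle SWX: cos(∠SWX) = ((10·√3)² + 10² − 10²) / (2·10·√3·10) = 300/346.41 = 0.866, so ∠SWX = 30°.

Therefore, the measure of angle ∠SWX = 30°.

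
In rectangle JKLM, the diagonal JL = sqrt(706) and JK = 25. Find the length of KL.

The diagonal of a rectangle forms a right triangle with the two sides.
Rearranging the Pythagorean theorem: missing side = sqrt(d^2 - known^2).
= sqrt(706 - 625) = sqrt(81) = 9.

9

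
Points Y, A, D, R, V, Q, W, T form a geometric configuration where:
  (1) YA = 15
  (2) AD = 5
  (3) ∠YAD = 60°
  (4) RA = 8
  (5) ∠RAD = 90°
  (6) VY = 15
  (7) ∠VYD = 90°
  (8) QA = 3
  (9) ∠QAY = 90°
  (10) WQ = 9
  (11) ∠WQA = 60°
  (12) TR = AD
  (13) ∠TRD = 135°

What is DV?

Step 1: By the law of cosines on triangle DAY: DY² = 5² + 15² − 2·5·15·cos(60°) = 175, so DY = 5·√7.
Step 2: By the law of cosines on triangle DYV: DV² = (5·√7)² + 15² − 2·5·√7·15·cos(90°) = 400, so DV = 20.

Therefore, the length of DV = 20.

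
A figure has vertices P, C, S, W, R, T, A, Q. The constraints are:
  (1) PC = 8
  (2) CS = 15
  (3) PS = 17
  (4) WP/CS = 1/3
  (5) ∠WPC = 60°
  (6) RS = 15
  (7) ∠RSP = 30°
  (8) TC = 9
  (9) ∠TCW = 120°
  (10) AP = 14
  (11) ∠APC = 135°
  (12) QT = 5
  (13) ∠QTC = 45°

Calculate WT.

From the given relations: WP = 1/3·CS = 1/3·15 = 5.
Step 1: By the law of cosines on triangle CPW: CW² = 8² + 5² − 2·8·5·cos(60°) = 49, so CW = 7.
Step 2: By the law of cosines on triangle WCT: WT² = 7² + 9² − 2·7·9·cos(120°) = 193, so WT = √193.

Therefore, the length of WT = √193.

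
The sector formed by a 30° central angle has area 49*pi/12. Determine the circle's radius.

The sector covers 30°/360° = 1/12 of the full circle.
Full circle area = 49*pi/12 / 1/12 = 49*pi.
Since full area = πr², we get r² = 49*pi/π = 49, so r = 7.

7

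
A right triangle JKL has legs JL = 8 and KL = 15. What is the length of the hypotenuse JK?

By the Pythagorean theorem: JK^2 = JL^2 + KL^2
JK^2 = 8^2 + 15^2 = 64 + 225 = 289
JK = sqrt(289) = 17

17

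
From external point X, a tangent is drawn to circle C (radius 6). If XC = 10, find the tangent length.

tangent = √(d² - r²) = √(10² - 6²) = √(100 - 36) = √64 = 8

8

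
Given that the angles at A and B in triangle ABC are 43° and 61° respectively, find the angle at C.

The interior angles sum to 180°: angle C = 180 - 43 - 61 = 76°.
The triangle is acute (angles 43°, 61°, 76°).

76 degrees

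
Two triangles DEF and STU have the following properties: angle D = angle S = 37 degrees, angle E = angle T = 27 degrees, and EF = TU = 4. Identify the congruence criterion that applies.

Consider the given information: angle D = angle S = 37 degrees, angle E = angle T = 27 degrees, and EF = TU = 4
This is not SAS or HL: SAS requires two sides and the included angle between them. HL only applies to right triangles with matching hypotenuse and leg.
The correct criterion is AAS. Two pairs of corresponding angles and a non-included side are equal (Angle-Angle-Side).

AAS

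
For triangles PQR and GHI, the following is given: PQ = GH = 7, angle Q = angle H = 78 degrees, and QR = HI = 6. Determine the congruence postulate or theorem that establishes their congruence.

Consider the given information: PQ = GH = 7, angle Q = angle H = 78 degrees, and QR = HI = 6
This is not SSS or HL: SSS requires all three pairs of sides, but we don't have that. HL only applies to right triangles with matching hypotenuse and leg.
The correct criterion is SAS. Two pairs of corresponding sides and the included angle are equal (Side-Angle-Side).

SAS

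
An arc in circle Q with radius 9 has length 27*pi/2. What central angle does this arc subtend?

Arc length L = 2πr × θ/360, so θ = 360L / (2πr).
θ = 360 × 27*pi/2 / (2π × 9)
θ = 270°
θ = 270°

270°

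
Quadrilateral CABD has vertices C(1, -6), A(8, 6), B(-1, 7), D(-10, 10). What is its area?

The Shoelace formula works by pairing each vertex with the next (cycling back to the first).
For each pair, compute x_i*y_(i+1) - x_(i+1)*y_i:
  (1*6 - 8*-6) = 54
  (8*7 - -1*6) = 62
  (-1*10 - -10*7) = 60
  (-10*-6 - 1*10) = 50
Taking half the absolute value of the total: Area = (1/2)(226) = 113.

113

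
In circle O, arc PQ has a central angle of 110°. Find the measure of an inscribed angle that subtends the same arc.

By the inscribed angle theorem, the inscribed angle is half the central angle.
Inscribed angle = 110° / 2 = 55°

55°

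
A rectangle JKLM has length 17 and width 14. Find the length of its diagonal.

d = sqrt(17^2 + 14^2) = sqrt(485)

sqrt(485)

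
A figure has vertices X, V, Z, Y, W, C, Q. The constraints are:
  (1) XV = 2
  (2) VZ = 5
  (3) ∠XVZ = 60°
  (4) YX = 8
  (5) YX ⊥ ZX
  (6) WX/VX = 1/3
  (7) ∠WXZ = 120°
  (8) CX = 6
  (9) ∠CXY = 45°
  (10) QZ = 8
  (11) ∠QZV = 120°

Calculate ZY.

Step 1: By the law of cosines on triangle ZVX: ZX² = 5² + 2² − 2·5·2·cos(60°) = 19, so ZX = √19.
Step 2: By the law of cosines on triangle ZXY: ZY² = √19² + 8² − 2·√19·8·cos(90°) = 83, so ZY = √83.

Therefore, the length of ZY = √83.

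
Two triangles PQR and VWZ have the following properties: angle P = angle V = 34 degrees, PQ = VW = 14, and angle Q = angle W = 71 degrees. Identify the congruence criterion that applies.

The given information matches ASA: Two pairs of corresponding angles and the included side are equal (Angle-Side-Angle).

ASA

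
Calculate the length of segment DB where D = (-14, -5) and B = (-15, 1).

The horizontal distance is |-15 - -14| = 1 and the vertical distance is |1 - -5| = 6.
By the Pythagorean theorem, d = sqrt(1^2 + 6^2) = sqrt(37).

sqrt(37)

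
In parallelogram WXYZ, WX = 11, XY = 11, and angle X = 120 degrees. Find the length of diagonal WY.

Law of cosines: d^2 = 11^2 + 11^2 - 2(11)(11)cos(120°) = 363, so d = 11*sqrt(3).

11*sqrt(3)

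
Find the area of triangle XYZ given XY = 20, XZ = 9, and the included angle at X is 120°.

Area = (1/2)(20)(9) sin(120°) = (1/2)(20)(9)(sqrt(3)/2) = 45*sqrt(3)

45*sqrt(3)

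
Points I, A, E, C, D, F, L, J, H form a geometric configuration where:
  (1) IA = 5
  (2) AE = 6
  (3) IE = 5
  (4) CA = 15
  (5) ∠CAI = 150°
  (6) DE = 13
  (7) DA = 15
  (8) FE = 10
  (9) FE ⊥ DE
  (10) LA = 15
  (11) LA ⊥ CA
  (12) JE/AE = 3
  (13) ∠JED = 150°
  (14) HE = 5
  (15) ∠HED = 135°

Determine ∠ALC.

Step 1: By the law of cosines on triangle LAC: LC² = 15² + 15² − 2·15·15·cos(90°) = 450, so LC = 15·√2.
Step 2: By the inverse law of cosines on triangle ALC: cos(∠ALC) = (15² + (15·√2)² − 15²) / (2·15·15·√2) = 450/636.4 = 0.7071, so ∠ALC = 45°.

Therefore, the measure of angle ∠ALC = 45°.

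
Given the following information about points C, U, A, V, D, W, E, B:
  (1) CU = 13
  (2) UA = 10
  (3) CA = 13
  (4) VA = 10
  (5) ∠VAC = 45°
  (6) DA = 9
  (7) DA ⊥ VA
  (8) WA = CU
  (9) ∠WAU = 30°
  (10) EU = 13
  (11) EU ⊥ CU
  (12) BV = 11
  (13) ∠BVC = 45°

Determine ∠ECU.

Step 1: By the law of cosines on triangle CUE: CE² = 13² + 13² − 2·13·13·cos(90°) = 338, so CE = 13·√2.
Step 2: By the inverse law of cosines on triangle ECU: cos(∠ECU) = ((13·√2)² + 13² − 13²) / (2·13·√2·13) = 338/478 = 0.7071, so ∠ECU = 45°.

Therefore, the measure of angle ∠ECU = 45°.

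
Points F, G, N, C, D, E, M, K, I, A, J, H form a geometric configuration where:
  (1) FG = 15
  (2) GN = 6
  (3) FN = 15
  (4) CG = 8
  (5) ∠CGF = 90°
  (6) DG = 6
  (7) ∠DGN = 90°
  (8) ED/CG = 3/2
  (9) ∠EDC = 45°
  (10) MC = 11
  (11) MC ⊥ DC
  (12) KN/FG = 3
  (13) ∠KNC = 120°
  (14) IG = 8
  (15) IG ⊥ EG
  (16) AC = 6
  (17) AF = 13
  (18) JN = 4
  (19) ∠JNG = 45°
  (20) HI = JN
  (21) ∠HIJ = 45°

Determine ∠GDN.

Step 1: By the law of cosines on triangle DGN: DN² = 6² + 6² − 2·6·6·cos(90°) = 72, so DN = 6·√2.
Step 2: By the inverse law of cosines on triangle GDN: cos(∠GDN) = (6² + (6·√2)² − 6²) / (2·6·6·√2) = 72/101.82 = 0.7071, so ∠GDN = 45°.

Therefore, the measure of angle ∠GDN = 45°.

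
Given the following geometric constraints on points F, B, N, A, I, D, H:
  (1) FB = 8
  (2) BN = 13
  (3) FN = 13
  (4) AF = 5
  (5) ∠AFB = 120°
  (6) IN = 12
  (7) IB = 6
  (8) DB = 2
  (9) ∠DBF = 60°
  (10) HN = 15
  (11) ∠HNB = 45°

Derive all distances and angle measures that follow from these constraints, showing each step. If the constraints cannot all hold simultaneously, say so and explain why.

The constraints are consistent.

Step 1: From FB = 8, BD = 2, and ∠FBD = 60°, by the law of cosines:
  FD² = FB² + BD² - 2·FB·BD·cos(60°) = 64 + 4 - 16 = 52
  FD = 2·√13

Step 2: From BF = 8, FA = 5, and ∠BFA = 120°, by the law of cosines:
  BA² = BF² + FA² - 2·BF·FA·cos(120°) = 64 + 25 + 40 = 129
  BA = √129

Step 3: From BN = 13, NH = 15, and ∠BNH = 45°, by the law of cosines:
  BH² = BN² + NH² - 2·BN·NH·cos(45°) = 169 + 225 - 275.8 = 118.2
  BH ≈ 10.87

Step 4: From FB = 8, FN = 13, BN = 13, by the inverse law of cosines:
  cos(∠BFN) = (FB² + FN² - BN²) / (2·FB·FN)
  ∠BFN = 72.08°

Step 5: From BF = 8, BN = 13, FN = 13, by the inverse law of cosines:
  cos(∠FBN) = (BF² + BN² - FN²) / (2·BF·BN)
  ∠FBN = 72.08°

Step 6: From BI = 6, BN = 13, IN = 12, by the inverse law of cosines:
  cos(∠IBN) = (BI² + BN² - IN²) / (2·BI·BN)
  ∠IBN = 66.98°

Step 7: From NB = 13, NF = 13, BF = 8, by the inverse law of cosines:
  cos(∠BNF) = (NB² + NF² - BF²) / (2·NB·NF)
  ∠BNF = 35.84°

Step 8: From NB = 13, NI = 12, BI = 6, by the inverse law of cosines:
  cos(∠BNI) = (NB² + NI² - BI²) / (2·NB·NI)
  ∠BNI = 27.4°

Step 9: From IB = 6, IN = 12, BN = 13, by the inverse law of cosines:
  cos(∠BIN) = (IB² + IN² - BN²) / (2·IB·IN)
  ∠BIN = 85.62°

Step 10: From FB = 8, FD = 2·√13, BD = 2, by the inverse law of cosines:
  cos(∠BFD) = (FB² + FD² - BD²) / (2·FB·FD)
  ∠BFD = 13.9°

Step 11: From BA = √129, BF = 8, AF = 5, by the inverse law of cosines:
  cos(∠ABF) = (BA² + BF² - AF²) / (2·BA·BF)
  ∠ABF = 22.41°

Step 12: From BH = 10.87, BN = 13, HN = 15, by the inverse law of cosines:
  cos(∠HBN) = (BH² + BN² - HN²) / (2·BH·BN)
  ∠HBN = 77.28°

Step 13: From AB = √129, AF = 5, BF = 8, by the inverse law of cosines:
  cos(∠BAF) = (AB² + AF² - BF²) / (2·AB·AF)
  ∠BAF = 37.59°

Step 14: From DB = 2, DF = 2·√13, BF = 8, by the inverse law of cosines:
  cos(∠BDF) = (DB² + DF² - BF²) / (2·DB·DF)
  ∠BDF = 106.1°

Step 15: From HB = 10.87, HN = 15, BN = 13, by the inverse law of cosines:
  cos(∠BHN) = (HB² + HN² - BN²) / (2·HB·HN)
  ∠BHN = 57.72°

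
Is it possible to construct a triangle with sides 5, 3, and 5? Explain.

Yes.
The triangle inequality requires that the sum of any two sides exceeds the third.
Here 3 + 5 = 8 > 5, so the condition is met.

Yes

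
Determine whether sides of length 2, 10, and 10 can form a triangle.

For three segments to close into a triangle, no single side can be as long as the other two combined.
The longest side is 10, and 2 + 10 = 12 > 10.
A triangle can be formed.

Yes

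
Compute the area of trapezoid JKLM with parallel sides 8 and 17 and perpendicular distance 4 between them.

Area of a trapezoid = (base1 + base2) * height / 2
Area = (8 + 17) * 4 / 2
Area = 25 * 4 / 2
Area = 100 / 2
Area = 50

50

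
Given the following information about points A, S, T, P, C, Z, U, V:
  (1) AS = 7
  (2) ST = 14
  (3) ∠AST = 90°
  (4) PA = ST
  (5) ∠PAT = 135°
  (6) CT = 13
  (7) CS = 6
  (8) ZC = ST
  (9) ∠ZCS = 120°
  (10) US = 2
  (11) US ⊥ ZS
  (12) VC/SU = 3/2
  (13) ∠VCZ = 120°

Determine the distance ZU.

From the given relations: ZC = ST = 14.
Step 1: By the law of cosines on triangle ZCS: ZS² = 14² + 6² − 2·14·6·cos(120°) = 316, so ZS = 2·√79.
Step 2: By the law of cosines on triangle ZSU: ZU² = (2·√79)² + 2² − 2·2·√79·2·cos(90°) = 320, so ZU = 8·√5.

Therefore, the length of ZU = 8·√5.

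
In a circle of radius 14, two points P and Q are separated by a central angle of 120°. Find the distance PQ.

Drop a perpendicular from the center to the chord, bisecting both the chord and the central angle.
Each half-chord = r sin(θ/2) = 14 sin(60°).
The full chord = 2 × 14 × sin(60°) = 14*sqrt(3).

14*sqrt(3)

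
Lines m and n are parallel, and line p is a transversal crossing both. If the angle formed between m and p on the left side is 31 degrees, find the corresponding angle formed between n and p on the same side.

Corresponding angles are equal: 31 degrees.

31 degrees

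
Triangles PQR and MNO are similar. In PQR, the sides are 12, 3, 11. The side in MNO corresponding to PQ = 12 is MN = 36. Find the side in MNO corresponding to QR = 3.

Similar triangles have proportional sides. Setting up the proportion:
MN / PQ = NO / QR
36 / 12 = NO / 3
NO = 3 * 36 / 12 = 9.

9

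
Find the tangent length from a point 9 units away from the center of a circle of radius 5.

The tangent, radius, and line from the external point to the center form a right triangle.
The right angle is where the tangent meets the radius.
By the Pythagorean theorem: tangent² + 5² = 9²
tangent² = 81 - 25 = 56
tangent = 2*sqrt(14)

2*sqrt(14)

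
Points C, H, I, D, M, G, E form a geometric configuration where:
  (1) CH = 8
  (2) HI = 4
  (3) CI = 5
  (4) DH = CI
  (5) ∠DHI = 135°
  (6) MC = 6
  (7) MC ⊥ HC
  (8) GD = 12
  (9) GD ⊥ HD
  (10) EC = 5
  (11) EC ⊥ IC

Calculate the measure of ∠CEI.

Step 1: By the law of cosines on triangle ECI: EI² = 5² + 5² − 2·5·5·cos(90°) = 50, so EI = 5·√2.
Step 2: By the inverse law of cosines on triangle CEI: cos(∠CEI) = (5² + (5·√2)² − 5²) / (2·5·5·√2) = 50/70.71 = 0.7071, so ∠CEI = 45°.

Therefore, the measure of angle ∠CEI = 45°.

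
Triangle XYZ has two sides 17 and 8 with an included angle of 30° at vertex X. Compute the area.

When two sides and the included angle are known, the area formula is (1/2)ab sin(C).
The height from one side to the opposite vertex is 8 sin(30°) = 4.
Area = (1/2) * 17 * 4 = 34.

34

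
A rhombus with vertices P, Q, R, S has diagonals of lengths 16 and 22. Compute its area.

Area = (16 * 22) / 2 = 352 / 2 = 176

176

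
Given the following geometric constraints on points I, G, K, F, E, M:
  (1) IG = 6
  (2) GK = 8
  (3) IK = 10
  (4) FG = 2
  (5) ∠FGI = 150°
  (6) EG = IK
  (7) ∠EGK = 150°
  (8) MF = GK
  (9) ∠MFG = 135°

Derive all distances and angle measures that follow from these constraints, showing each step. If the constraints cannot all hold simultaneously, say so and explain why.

The constraints are consistent.

From the given relations:
  EG = IK = 10
  MF = GK = 8

Step 1: From IG = 6, GF = 2, and ∠IGF = 150°, by the law of cosines:
  IF² = IG² + GF² - 2·IG·GF·cos(150°) = 36 + 4 + 20.78 = 60.78
  IF ≈ 7.8

Step 2: From GF = 2, FM = 8, and ∠GFM = 135°, by the law of cosines:
  GM² = GF² + FM² - 2·GF·FM·cos(135°) = 4 + 64 + 22.63 = 90.63
  GM ≈ 9.52

Step 3: From KG = 8, GE = 10, and ∠KGE = 150°, by the law of cosines:
  KE² = KG² + GE² - 2·KG·GE·cos(150°) = 64 + 100 + 138.6 = 302.6
  KE ≈ 17.39

Step 4: From IG = 6, IK = 10, GK = 8, by the inverse law of cosines:
  cos(∠GIK) = (IG² + IK² - GK²) / (2·IG·IK)
  ∠GIK = 53.13°

Step 5: From GI = 6, GK = 8, IK = 10, by the inverse law of cosines:
  cos(∠IGK) = (GI² + GK² - IK²) / (2·GI·GK)
  ∠IGK = 90°

Step 6: From KG = 8, KI = 10, GI = 6, by the inverse law of cosines:
  cos(∠GKI) = (KG² + KI² - GI²) / (2·KG·KI)
  ∠GKI = 36.87°

Step 7: From IF = 7.8, IG = 6, FG = 2, by the inverse law of cosines:
  cos(∠FIG) = (IF² + IG² - FG²) / (2·IF·IG)
  ∠FIG = 7.37°

Step 8: From GF = 2, GM = 9.52, FM = 8, by the inverse law of cosines:
  cos(∠FGM) = (GF² + GM² - FM²) / (2·GF·GM)
  ∠FGM = 36.46°

Step 9: From KE = 17.39, KG = 8, EG = 10, by the inverse law of cosines:
  cos(∠EKG) = (KE² + KG² - EG²) / (2·KE·KG)
  ∠EKG = 16.71°

Step 10: From FG = 2, FI = 7.8, GI = 6, by the inverse law of cosines:
  cos(∠GFI) = (FG² + FI² - GI²) / (2·FG·FI)
  ∠GFI = 22.63°

Step 11: From EG = 10, EK = 17.39, GK = 8, by the inverse law of cosines:
  cos(∠GEK) = (EG² + EK² - GK²) / (2·EG·EK)
  ∠GEK = 13.29°

Step 12: From MF = 8, MG = 9.52, FG = 2, by the inverse law of cosines:
  cos(∠FMG) = (MF² + MG² - FG²) / (2·MF·MG)
  ∠FMG = 8.54°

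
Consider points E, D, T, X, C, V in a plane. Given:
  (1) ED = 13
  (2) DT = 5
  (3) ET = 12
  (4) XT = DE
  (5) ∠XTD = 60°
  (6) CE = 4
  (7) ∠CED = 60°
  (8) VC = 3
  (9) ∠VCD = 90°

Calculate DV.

Step 1: By the law of cosines on triangle CED: CD² = 4² + 13² − 2·4·13·cos(60°) = 133, so CD = √133.
Step 2: By the law of cosines on triangle DCV: DV² = √133² + 3² − 2·√133·3·cos(90°) = 142, so DV = √142.

Therefore, the length of DV = √142.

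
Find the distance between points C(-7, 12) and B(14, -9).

d = sqrt((21)^2 + (-21)^2) = sqrt(882) = 21*sqrt(2)

21*sqrt(2)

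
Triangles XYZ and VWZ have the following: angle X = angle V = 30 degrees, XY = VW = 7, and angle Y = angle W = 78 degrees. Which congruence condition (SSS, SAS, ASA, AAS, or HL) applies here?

Consider the given information: angle X = angle V = 30 degrees, XY = VW = 7, and angle Y = angle W = 78 degrees
This is not SSS or SAS: SSS requires all three pairs of sides, but we don't have that. SAS requires two sides and the included angle between them.
The correct criterion is ASA. Two pairs of corresponding angles and the included side are equal (Angle-Side-Angle).

ASA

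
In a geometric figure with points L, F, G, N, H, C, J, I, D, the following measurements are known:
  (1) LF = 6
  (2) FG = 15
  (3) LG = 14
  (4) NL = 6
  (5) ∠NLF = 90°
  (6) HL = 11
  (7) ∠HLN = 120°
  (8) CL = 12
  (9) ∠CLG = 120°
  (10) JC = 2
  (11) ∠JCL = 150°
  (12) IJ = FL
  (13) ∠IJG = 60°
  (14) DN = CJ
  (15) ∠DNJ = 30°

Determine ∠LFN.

Step 1: By the law of cosines on triangle FLN: FN² = 6² + 6² − 2·6·6·cos(90°) = 72, so FN = 6·√2.
Step 2: By the inverse law of cosines on triangle LFN: cos(∠LFN) = (6² + (6·√2)² − 6²) / (2·6·6·√2) = 72/101.82 = 0.7071, so ∠LFN = 45°.

Therefore, the measure of angle ∠LFN = 45°.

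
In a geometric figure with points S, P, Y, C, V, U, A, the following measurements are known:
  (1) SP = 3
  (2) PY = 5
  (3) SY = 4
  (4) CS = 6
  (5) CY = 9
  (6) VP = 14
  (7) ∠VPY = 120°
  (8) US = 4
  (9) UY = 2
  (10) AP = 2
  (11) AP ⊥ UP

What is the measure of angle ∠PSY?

Step 1: By the inverse law of cosines on triangle PSY: cos(∠PSY) = (3² + 4² − 5²) / (2·3·4) = 0/24 = 0, so ∠PSY = 90°.

Therefore, the measure of angle ∠PSY = 90°.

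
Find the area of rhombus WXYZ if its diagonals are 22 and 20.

Area of a rhombus = (d1 * d2) / 2
Area = (22 * 20) / 2
Area = 440 / 2
Area = 220

220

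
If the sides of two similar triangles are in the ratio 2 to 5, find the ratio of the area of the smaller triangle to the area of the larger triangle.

Area ratio = (side ratio)^2 = (2/5)^2 = 4:25.

4:25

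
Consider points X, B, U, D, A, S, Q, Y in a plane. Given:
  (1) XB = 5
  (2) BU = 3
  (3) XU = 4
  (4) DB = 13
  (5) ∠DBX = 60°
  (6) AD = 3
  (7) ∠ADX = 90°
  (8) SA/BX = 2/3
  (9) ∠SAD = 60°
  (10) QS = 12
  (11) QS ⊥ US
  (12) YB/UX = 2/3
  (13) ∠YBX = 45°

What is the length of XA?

Step 1: By the law of cosines on triangle XBD: XD² = 5² + 13² − 2·5·13·cos(60°) = 129, so XD = √129.
Step 2: By the law of cosines on triangle XDA: XA² = √129² + 3² − 2·√129·3·cos(90°) = 138, so XA = √138.

Therefore, the length of XA = √138.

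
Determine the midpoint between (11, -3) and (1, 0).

The midpoint is the average of the coordinates:
x: (11 + 1)/2 = 6
y: (-3 + 0)/2 = -3/2
Midpoint = (6, -3/2)

(6, -3/2)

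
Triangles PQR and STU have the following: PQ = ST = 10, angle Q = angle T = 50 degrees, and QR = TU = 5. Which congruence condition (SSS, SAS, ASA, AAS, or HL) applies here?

The given information provides:
PQ = ST = 10, angle Q = angle T = 50 degrees, and QR = TU = 5
This matches the SAS congruence theorem.
Two pairs of corresponding sides and the included angle are equal (Side-Angle-Side).

SAS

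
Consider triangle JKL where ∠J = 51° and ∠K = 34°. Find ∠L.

Let angle L = x. Then 51 + 34 + x = 180.
x = 180 - 85 = 95 degrees.

95 degrees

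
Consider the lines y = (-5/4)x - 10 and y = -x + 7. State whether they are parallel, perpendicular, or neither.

Slope of line 1: m1 = -5/4
Slope of line 2: m2 = -1
m1 != m2 (-5/4 != -1), so not parallel.
m1 * m2 = (-5/4) * (-1) = 5/4 != -1, so not perpendicular.
The lines are neither parallel nor perpendicular.

Neither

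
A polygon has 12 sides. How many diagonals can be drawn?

Total line segments between 12 vertices = C(12,2) = 66.
Subtract the 12 sides: 66 - 12 = 54 diagonals.

54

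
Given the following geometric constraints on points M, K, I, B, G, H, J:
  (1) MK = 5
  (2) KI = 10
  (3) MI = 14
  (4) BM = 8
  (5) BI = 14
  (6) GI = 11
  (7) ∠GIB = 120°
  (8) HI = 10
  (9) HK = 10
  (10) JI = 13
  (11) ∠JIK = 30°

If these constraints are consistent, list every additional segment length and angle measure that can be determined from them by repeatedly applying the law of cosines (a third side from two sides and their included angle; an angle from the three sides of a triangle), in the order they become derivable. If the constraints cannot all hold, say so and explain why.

The constraints are consistent. Derivable facts, in order:
After 1 step:
- BG ≈ 21.7
- KJ ≈ 6.62
- ∠BIM = 33.2°
- ∠BMI = 73.4°
- ∠HIK = 60°
- ∠HKI = 60°
- ∠IBM = 73.4°
- ∠IHK = 60°
- ∠IKM = 135.23°
- ∠IMK = 30.2°
- ∠KIM = 14.57°
After 2 steps:
- ∠BGI = 33.96°
- ∠GBI = 26.04°
- ∠IJK = 49.04°
- ∠IKJ = 100.96°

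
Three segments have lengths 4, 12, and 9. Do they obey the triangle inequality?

Yes.
The triangle inequality requires that the sum of any two sides exceeds the third.
Here 4 + 9 = 13 > 12, so the condition is met.

Yes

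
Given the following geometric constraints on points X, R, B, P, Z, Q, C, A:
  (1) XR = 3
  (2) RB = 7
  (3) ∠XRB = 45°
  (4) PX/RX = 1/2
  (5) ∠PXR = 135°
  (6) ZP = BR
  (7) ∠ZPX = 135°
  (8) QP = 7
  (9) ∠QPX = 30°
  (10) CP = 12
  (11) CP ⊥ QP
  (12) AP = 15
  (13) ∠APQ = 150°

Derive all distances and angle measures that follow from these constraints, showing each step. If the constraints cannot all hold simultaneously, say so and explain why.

The constraints are consistent.

From the given relations:
  PX = 1/2·RX = 1/2·3 ≈ 1.5
  ZP = BR = 7

Step 1: From XR = 3, RB = 7, and ∠XRB = 45°, by the law of cosines:
  XB² = XR² + RB² - 2·XR·RB·cos(45°) = 9 + 49 - 29.7 = 28.3
  XB ≈ 5.32

Step 2: From XP = 1.5, PZ = 7, and ∠XPZ = 135°, by the law of cosines:
  XZ² = XP² + PZ² - 2·XP·PZ·cos(135°) = 2.25 + 49 + 14.85 = 66.1
  XZ ≈ 8.13

Step 3: From XP = 1.5, PQ = 7, and ∠XPQ = 30°, by the law of cosines:
  XQ² = XP² + PQ² - 2·XP·PQ·cos(30°) = 2.25 + 49 - 18.19 = 33.06
  XQ ≈ 5.75

Step 4: From RX = 3, XP = 1.5, and ∠RXP = 135°, by the law of cosines:
  RP² = RX² + XP² - 2·RX·XP·cos(135°) = 9 + 2.25 + 6.364 = 17.61
  RP ≈ 4.2

Step 5: From QP = 7, PC = 12, and ∠QPC = 90°, by the law of cosines:
  QC² = QP² + PC² - 2·QP·PC·cos(90°) = 49 + 144 - 0 = 193
  QC = √193

Step 6: From QP = 7, PA = 15, and ∠QPA = 150°, by the law of cosines:
  QA² = QP² + PA² - 2·QP·PA·cos(150°) = 49 + 225 + 181.9 = 455.9
  QA ≈ 21.35

Step 7: From XB = 5.32, XR = 3, BR = 7, by the inverse law of cosines:
  cos(∠BXR) = (XB² + XR² - BR²) / (2·XB·XR)
  ∠BXR = 111.5°

Step 8: From XP = 1.5, XQ = 5.75, PQ = 7, by the inverse law of cosines:
  cos(∠PXQ) = (XP² + XQ² - PQ²) / (2·XP·XQ)
  ∠PXQ = 142.51°

Step 9: From XP = 1.5, XZ = 8.13, PZ = 7, by the inverse law of cosines:
  cos(∠PXZ) = (XP² + XZ² - PZ²) / (2·XP·XZ)
  ∠PXZ = 37.5°

Step 10: From RP = 4.2, RX = 3, PX = 1.5, by the inverse law of cosines:
  cos(∠PRX) = (RP² + RX² - PX²) / (2·RP·RX)
  ∠PRX = 14.64°

Step 11: From BR = 7, BX = 5.32, RX = 3, by the inverse law of cosines:
  cos(∠RBX) = (BR² + BX² - RX²) / (2·BR·BX)
  ∠RBX = 23.5°

Step 12: From PR = 4.2, PX = 1.5, RX = 3, by the inverse law of cosines:
  cos(∠RPX) = (PR² + PX² - RX²) / (2·PR·PX)
  ∠RPX = 30.36°

Step 13: From ZP = 7, ZX = 8.13, PX = 1.5, by the inverse law of cosines:
  cos(∠PZX) = (ZP² + ZX² - PX²) / (2·ZP·ZX)
  ∠PZX = 7.5°

Step 14: From QA = 21.35, QP = 7, AP = 15, by the inverse law of cosines:
  cos(∠AQP) = (QA² + QP² - AP²) / (2·QA·QP)
  ∠AQP = 20.57°

Step 15: From QC = √193, QP = 7, CP = 12, by the inverse law of cosines:
  cos(∠CQP) = (QC² + QP² - CP²) / (2·QC·QP)
  ∠CQP = 59.74°

Step 16: From QP = 7, QX = 5.75, PX = 1.5, by the inverse law of cosines:
  cos(∠PQX) = (QP² + QX² - PX²) / (2·QP·QX)
  ∠PQX = 7.49°

Step 17: From CP = 12, CQ = √193, PQ = 7, by the inverse law of cosines:
  cos(∠PCQ) = (CP² + CQ² - PQ²) / (2·CP·CQ)
  ∠PCQ = 30.26°

Step 18: From AP = 15, AQ = 21.35, PQ = 7, by the inverse law of cosines:
  cos(∠PAQ) = (AP² + AQ² - PQ²) / (2·AP·AQ)
  ∠PAQ = 9.43°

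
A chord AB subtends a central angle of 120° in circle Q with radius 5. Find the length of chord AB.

Chord length = 2r sin(θ/2)
= 2 × 5 × sin(120°/2)
= 2 × 5 × sin(60°)
= 5*sqrt(3)

5*sqrt(3)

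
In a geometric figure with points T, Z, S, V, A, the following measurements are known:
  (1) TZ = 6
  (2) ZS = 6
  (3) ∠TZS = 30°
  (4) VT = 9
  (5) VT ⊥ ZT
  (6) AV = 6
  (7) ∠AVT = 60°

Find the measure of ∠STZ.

Step 1: By the law of cosines on triangle TZS: TS² = 6² + 6² − 2·6·6·cos(30°) = 9.65, so TS ≈ 3.11.
Step 2: By the inverse law of cosines on triangle STZ: cos(∠STZ) = (3.11² + 6² − 6²) / (2·3.11·6) = 9.65/37.27 = 0.2588, so ∠STZ = 75°.

Therefore, the measure of angle ∠STZ = 75°.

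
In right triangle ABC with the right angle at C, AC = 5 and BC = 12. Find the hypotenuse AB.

AB = sqrt(5^2 + 12^2) = sqrt(169) = 13

13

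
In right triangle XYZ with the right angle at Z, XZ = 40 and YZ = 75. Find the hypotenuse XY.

By the Pythagorean theorem: XY^2 = XZ^2 + YZ^2
XY^2 = 40^2 + 75^2 = 1600 + 5625 = 7225
XY = sqrt(7225) = 85

85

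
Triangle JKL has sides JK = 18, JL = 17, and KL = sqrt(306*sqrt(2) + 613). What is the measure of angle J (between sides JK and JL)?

cos(J) = (18² + 17² - (sqrt(306*sqrt(2) + 613))²) / (2 × 18 × 17) = -sqrt(2)/2, so J = arccos(-sqrt(2)/2) = 135°.

135°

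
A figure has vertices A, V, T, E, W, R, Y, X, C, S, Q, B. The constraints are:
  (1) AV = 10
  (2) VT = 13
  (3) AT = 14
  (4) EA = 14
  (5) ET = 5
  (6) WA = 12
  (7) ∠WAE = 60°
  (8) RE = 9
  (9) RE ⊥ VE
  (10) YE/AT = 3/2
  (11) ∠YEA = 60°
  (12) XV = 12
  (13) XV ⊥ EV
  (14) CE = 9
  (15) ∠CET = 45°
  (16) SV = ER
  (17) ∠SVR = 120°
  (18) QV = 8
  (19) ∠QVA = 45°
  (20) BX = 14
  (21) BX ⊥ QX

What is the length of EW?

Step 1: By the law of cosines on triangle EAW: EW² = 14² + 12² − 2·14·12·cos(60°) = 172, so EW = 2·√43.

Therefore, the length of EW = 2·√43.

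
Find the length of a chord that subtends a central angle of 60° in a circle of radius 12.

Chord = 2(12) sin(30°) = 12

12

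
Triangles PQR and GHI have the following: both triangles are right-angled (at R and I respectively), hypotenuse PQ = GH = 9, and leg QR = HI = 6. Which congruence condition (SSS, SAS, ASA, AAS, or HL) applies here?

The given information matches HL: The hypotenuse and one leg of two right triangles are equal (Hypotenuse-Leg).

HL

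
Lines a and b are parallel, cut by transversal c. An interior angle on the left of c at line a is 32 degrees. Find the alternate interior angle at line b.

Alternate interior angles formed by parallel lines and a transversal are equal.
The given angle is 32 degrees.
The alternate interior angle = 32 degrees.

32 degrees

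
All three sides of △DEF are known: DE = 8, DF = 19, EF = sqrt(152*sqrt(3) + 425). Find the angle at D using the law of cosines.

By the inverse law of cosines: cos(D) = (DE² + DF² - EF²) / (2 × DE × DF)
cos(D) = (8² + 19² - (sqrt(152*sqrt(3) + 425))²) / (2 × 8 × 19)
cos(D) = (64 + 361 - (152*sqrt(3) + 425)) / 304
cos(D) = -sqrt(3)/2
D = arccos(-sqrt(3)/2) = 150°

150°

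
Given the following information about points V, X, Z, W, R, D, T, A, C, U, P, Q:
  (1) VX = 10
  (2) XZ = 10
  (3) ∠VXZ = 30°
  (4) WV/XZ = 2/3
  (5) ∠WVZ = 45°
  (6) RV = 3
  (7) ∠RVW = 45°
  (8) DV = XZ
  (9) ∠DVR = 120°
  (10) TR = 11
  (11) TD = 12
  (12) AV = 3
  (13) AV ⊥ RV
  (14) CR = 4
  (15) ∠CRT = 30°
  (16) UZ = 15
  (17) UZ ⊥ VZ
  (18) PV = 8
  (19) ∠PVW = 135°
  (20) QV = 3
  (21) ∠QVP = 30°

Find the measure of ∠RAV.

Step 1: By the law of cosines on triangle AVR: AR² = 3² + 3² − 2·3·3·cos(90°) = 18, so AR = 3·√2.
Step 2: By the inverse law of cosines on triangle RAV: cos(∠RAV) = ((3·√2)² + 3² − 3²) / (2·3·√2·3) = 18/25.46 = 0.7071, so ∠RAV = 45°.

Therefore, the measure of angle ∠RAV = 45°.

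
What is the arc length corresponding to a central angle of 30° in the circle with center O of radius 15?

The full circumference is 2πr = 2π(15) = 30*pi.
The arc spans 30° out of 360°, which is a fraction of 1/12.
Arc length = 30*pi × 1/12 = 5*pi/2.

5*pi/2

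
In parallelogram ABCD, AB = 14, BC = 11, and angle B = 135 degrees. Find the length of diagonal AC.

Using the law of cosines:
d^2 = 14^2 + 11^2 - 2(14)(11)cos(135 degrees)
d^2 = 196 + 121 - 308*-sqrt(2)/2
d^2 = 154*sqrt(2) + 317
d = sqrt(154*sqrt(2) + 317)

sqrt(154*sqrt(2) + 317)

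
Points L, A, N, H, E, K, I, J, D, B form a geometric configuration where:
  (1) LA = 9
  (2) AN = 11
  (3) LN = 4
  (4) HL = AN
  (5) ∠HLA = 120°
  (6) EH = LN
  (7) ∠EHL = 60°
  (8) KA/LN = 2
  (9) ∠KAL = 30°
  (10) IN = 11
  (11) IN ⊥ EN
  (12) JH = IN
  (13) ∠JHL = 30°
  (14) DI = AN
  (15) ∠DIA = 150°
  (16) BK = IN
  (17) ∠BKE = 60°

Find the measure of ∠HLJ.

From the given relations: HL = AN = 11; JH = IN = 11.
Step 1: By the law of cosines on triangle LHJ: LJ² = 11² + 11² − 2·11·11·cos(30°) = 32.42, so LJ ≈ 5.69.
Step 2: By the inverse law of cosines on triangle HLJ: cos(∠HLJ) = (11² + 5.69² − 11²) / (2·11·5.69) = 32.42/125.27 = 0.2588, so ∠HLJ = 75°.

Therefore, the measure of angle ∠HLJ = 75°.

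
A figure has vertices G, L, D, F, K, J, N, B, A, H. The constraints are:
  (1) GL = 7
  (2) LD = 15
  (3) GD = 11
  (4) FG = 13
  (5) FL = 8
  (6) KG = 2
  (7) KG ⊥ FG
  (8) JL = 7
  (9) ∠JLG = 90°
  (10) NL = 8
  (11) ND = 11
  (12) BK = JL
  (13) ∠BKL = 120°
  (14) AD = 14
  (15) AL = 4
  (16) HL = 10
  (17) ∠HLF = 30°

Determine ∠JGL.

Step 1: By the law of cosines on triangle GLJ: GJ² = 7² + 7² − 2·7·7·cos(90°) = 98, so GJ = 7·√2.
Step 2: By the inverse law of cosines on triangle JGL: cos(∠JGL) = ((7·√2)² + 7² − 7²) / (2·7·√2·7) = 98/138.59 = 0.7071, so ∠JGL = 45°.

Therefore, the measure of angle ∠JGL = 45°.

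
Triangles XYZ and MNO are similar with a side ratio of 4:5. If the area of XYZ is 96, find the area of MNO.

Area ratio = (4/5)^2 = 16/25. Area of MNO = 96 * 25/16 = 150.

150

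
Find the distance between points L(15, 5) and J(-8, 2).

The horizontal distance is |-8 - 15| = 23 and the vertical distance is |2 - 5| = 3.
By the Pythagorean theorem, d = sqrt(23^2 + 3^2) = sqrt(538).

sqrt(538)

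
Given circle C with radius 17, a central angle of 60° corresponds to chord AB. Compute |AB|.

Drop a perpendicular from the center to the chord, bisecting both the chord and the central angle.
Each half-chord = r sin(θ/2) = 17 sin(30°).
The full chord = 2 × 17 × sin(30°) = 17.

17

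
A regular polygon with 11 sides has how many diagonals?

Each of the 11 vertices connects to 8 non-adjacent vertices via diagonals.
Total connections = 11 × 8 = 88, but each diagonal is counted twice.
Number of diagonals = 88 / 2 = 44.

44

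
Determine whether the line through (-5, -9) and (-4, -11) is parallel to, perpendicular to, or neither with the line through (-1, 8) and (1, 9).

Slope of line 1: m1 = (-11 - -9)/(-4 - -5) = -2/1 = -2
Slope of line 2: m2 = (9 - 8)/(1 - -1) = 1/2 = 1/2
m1 * m2 = -1, so perpendicular.

Perpendicular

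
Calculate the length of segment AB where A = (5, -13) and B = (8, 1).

d = sqrt((3)^2 + (14)^2) = sqrt(205)

sqrt(205)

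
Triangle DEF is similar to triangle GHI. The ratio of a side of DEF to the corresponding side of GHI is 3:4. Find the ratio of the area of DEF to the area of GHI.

The ratio of areas of similar triangles equals the square of the side ratio.
Side ratio = 3:4
Area ratio = (3/4)^2 = 9/16 = 9:16

9:16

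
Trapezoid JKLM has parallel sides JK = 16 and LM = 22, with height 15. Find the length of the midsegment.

midsegment = (16 + 22) / 2 = 38 / 2 = 19

19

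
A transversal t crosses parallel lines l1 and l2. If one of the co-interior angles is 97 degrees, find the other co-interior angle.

Co-interior angles (same-side interior) formed by parallel lines and a transversal are supplementary (sum to 180 degrees).
The given angle is 97 degrees.
The co-interior angle = 180 - 97 = 83 degrees.

83 degrees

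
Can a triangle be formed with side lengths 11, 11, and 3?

Check all three triangle inequalities:
11 + 11 = 22 > 3 ✓
11 + 3 = 14 > 11 ✓
11 + 3 = 14 > 11 ✓
All conditions hold, so these sides form a valid triangle.

Yes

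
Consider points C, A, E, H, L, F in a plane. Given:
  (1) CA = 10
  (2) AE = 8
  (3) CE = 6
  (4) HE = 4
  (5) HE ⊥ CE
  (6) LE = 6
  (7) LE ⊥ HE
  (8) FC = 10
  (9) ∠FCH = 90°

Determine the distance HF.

Step 1: By the law of cosines on triangle CEH: CH² = 6² + 4² − 2·6·4·cos(90°) = 52, so CH = 2·√13.
Step 2: By the law of cosines on triangle HCF: HF² = (2·√13)² + 10² − 2·2·√13·10·cos(90°) = 152, so HF = 2·√38.

Therefore, the length of HF = 2·√38.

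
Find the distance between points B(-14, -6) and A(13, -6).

d = sqrt((13 - -14)^2 + (-6 - -6)^2)
d = sqrt(27^2 + 0^2)
d = sqrt(729 + 0)
d = sqrt(729) = 27

27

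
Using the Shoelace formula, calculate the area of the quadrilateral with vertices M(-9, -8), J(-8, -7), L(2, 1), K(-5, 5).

The Shoelace formula works by pairing each vertex with the next (cycling back to the first).
For each pair, compute x_i*y_(i+1) - x_(i+1)*y_i:
  (-9*-7 - -8*-8) = -1
  (-8*1 - 2*-7) = 6
  (2*5 - -5*1) = 15
  (-5*-8 - -9*5) = 85
Taking half the absolute value of the total: Area = (1/2)(105) = 105/2.

105/2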